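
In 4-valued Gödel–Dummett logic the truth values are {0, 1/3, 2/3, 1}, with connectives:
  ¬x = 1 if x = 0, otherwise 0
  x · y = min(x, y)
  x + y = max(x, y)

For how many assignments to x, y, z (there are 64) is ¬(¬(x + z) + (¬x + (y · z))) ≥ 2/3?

value 1: 21 assignments (counts)
value 0: 43 assignments
So 21 of the 64 assignments meet the threshold.

21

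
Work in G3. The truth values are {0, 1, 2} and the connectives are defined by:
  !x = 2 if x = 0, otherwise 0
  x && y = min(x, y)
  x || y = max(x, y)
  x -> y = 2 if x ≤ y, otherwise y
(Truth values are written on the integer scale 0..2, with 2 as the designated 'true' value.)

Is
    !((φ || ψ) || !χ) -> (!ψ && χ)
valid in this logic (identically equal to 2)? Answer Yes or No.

Counterexample: take φ = 0, ψ = 0, χ = 1.
φ || ψ = 0 || 0 = 0
!χ = !1 = 0
(φ || ψ) || !χ = 0 || 0 = 0
!((φ || ψ) || !χ) = !0 = 2
!ψ = !0 = 2
!ψ && χ = 2 && 1 = 1
!((φ || ψ) || !χ) -> (!ψ && χ) = 2 -> 1 = 1
This gives 1 ≠ 2.

No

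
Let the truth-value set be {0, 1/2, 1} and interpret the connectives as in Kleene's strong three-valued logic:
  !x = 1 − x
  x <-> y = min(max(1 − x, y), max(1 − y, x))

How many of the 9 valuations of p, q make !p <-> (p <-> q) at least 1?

p = 0, q = 0 ↦ 1  ≥
p = 0, q = 1/2 ↦ 1/2  <
p = 0, q = 1 ↦ 0  <
p = 1/2, q = 0 ↦ 1/2  <
p = 1/2, q = 1/2 ↦ 1/2  <
p = 1/2, q = 1 ↦ 1/2  <
p = 1, q = 0 ↦ 1  ≥
p = 1, q = 1/2 ↦ 1/2  <
p = 1, q = 1 ↦ 0  <
So 2 of the 9 assignments meet the threshold.

2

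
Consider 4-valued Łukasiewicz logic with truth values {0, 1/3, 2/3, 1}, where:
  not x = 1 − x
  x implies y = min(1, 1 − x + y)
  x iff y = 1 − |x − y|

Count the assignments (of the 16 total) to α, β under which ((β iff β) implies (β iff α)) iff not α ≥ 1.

α = 0, β = 0 ↦ 1  ≥
α = 0, β = 1/3 ↦ 2/3  <
α = 0, β = 2/3 ↦ 1/3  <
α = 0, β = 1 ↦ 0  <
α = 1/3, β = 0 ↦ 1  ≥
α = 1/3, β = 1/3 ↦ 2/3  <
α = 1/3, β = 2/3 ↦ 1  ≥
α = 1/3, β = 1 ↦ 2/3  <
α = 2/3, β = 0 ↦ 1  ≥
α = 2/3, β = 1/3 ↦ 2/3  <
α = 2/3, β = 2/3 ↦ 1/3  <
α = 2/3, β = 1 ↦ 2/3  <
α = 1, β = 0 ↦ 1  ≥
α = 1, β = 1/3 ↦ 2/3  <
α = 1, β = 2/3 ↦ 1/3  <
α = 1, β = 1 ↦ 0  <
So 5 of the 16 assignments meet the threshold.

5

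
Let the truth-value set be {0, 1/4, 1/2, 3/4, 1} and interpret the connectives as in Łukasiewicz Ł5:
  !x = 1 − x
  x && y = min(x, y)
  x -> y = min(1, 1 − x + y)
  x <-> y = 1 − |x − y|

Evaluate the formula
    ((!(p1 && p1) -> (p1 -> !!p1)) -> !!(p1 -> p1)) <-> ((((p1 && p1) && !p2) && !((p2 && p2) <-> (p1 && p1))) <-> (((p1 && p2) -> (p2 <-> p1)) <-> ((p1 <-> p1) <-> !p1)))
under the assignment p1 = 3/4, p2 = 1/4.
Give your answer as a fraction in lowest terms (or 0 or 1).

p1 && p1 = 3/4 && 3/4 = 3/4
!(p1 && p1) = !3/4 = 1/4
!p1 = !3/4 = 1/4
!!p1 = !1/4 = 3/4
p1 -> !!p1 = 3/4 -> 3/4 = 1
!(p1 && p1) -> (p1 -> !!p1) = 1/4 -> 1 = 1
p1 -> p1 = 3/4 -> 3/4 = 1
!(p1 -> p1) = !1 = 0
!!(p1 -> p1) = !0 = 1
(!(p1 && p1) -> (p1 -> !!p1)) -> !!(p1 -> p1) = 1 -> 1 = 1
p1 && p1 = 3/4 && 3/4 = 3/4
!p2 = !1/4 = 3/4
(p1 && p1) && !p2 = 3/4 && 3/4 = 3/4
p2 && p2 = 1/4 && 1/4 = 1/4
p1 && p1 = 3/4 && 3/4 = 3/4
(p2 && p2) <-> (p1 && p1) = 1/4 <-> 3/4 = 1/2
!((p2 && p2) <-> (p1 && p1)) = !1/2 = 1/2
((p1 && p1) && !p2) && !((p2 && p2) <-> (p1 && p1)) = 3/4 && 1/2 = 1/2
p1 && p2 = 3/4 && 1/4 = 1/4
p2 <-> p1 = 1/4 <-> 3/4 = 1/2
(p1 && p2) -> (p2 <-> p1) = 1/4 -> 1/2 = 1
p1 <-> p1 = 3/4 <-> 3/4 = 1
!p1 = !3/4 = 1/4
(p1 <-> p1) <-> !p1 = 1 <-> 1/4 = 1/4
((p1 && p2) -> (p2 <-> p1)) <-> ((p1 <-> p1) <-> !p1) = 1 <-> 1/4 = 1/4
(((p1 && p1) && !p2) && !((p2 && p2) <-> (p1 && p1))) <-> (((p1 && p2) -> (p2 <-> p1)) <-> ((p1 <-> p1) <-> !p1)) = 1/2 <-> 1/4 = 3/4
((!(p1 && p1) -> (p1 -> !!p1)) -> !!(p1 -> p1)) <-> ((((p1 && p1) && !p2) && !((p2 && p2) <-> (p1 && p1))) <-> (((p1 && p2) -> (p2 <-> p1)) <-> ((p1 <-> p1) <-> !p1))) = 1 <-> 3/4 = 3/4

3/4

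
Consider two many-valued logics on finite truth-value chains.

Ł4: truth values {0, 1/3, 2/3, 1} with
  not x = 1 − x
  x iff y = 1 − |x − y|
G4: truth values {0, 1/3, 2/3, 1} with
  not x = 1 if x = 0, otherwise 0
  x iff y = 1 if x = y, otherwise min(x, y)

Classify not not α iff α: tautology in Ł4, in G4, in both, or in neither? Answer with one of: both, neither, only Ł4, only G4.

In Ł4: every assignment gives 1 — tautology.
In G4: at α = 1/3 the value is 1/3 — not a tautology.

only Ł4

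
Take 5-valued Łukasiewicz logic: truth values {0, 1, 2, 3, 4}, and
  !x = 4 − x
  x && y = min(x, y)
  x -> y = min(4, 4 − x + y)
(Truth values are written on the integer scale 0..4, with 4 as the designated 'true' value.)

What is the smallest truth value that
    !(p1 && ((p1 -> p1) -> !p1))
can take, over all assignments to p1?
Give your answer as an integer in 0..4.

Take p1 = 2:
p1 -> p1 = 2 -> 2 = 4
!p1 = !2 = 2
(p1 -> p1) -> !p1 = 4 -> 2 = 2
p1 && ((p1 -> p1) -> !p1) = 2 && 2 = 2
!(p1 && ((p1 -> p1) -> !p1)) = !2 = 2
No assignment yields a value below 2, so this is the minimum.

2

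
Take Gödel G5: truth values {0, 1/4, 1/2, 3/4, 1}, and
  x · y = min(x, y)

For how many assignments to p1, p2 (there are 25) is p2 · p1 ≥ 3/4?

4

value 1: 1 assignment (counts)
value 3/4: 3 assignments (counts)
value 1/2: 5 assignments
value 1/4: 7 assignments
value 0: 9 assignments
So 4 of the 25 assignments meet the threshold.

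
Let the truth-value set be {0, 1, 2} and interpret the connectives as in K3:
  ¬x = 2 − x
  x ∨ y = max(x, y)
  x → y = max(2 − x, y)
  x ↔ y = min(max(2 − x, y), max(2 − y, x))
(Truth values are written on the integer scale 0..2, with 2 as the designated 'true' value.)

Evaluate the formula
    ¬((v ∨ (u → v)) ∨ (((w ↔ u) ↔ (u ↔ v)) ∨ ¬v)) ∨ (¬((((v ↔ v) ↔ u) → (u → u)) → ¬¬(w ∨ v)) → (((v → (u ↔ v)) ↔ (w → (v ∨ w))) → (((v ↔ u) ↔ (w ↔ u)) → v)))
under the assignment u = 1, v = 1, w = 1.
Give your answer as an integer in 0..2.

u → v = 1 → 1 = 1
v ∨ (u → v) = 1 ∨ 1 = 1
w ↔ u = 1 ↔ 1 = 1
u ↔ v = 1 ↔ 1 = 1
(w ↔ u) ↔ (u ↔ v) = 1 ↔ 1 = 1
¬v = ¬1 = 1
((w ↔ u) ↔ (u ↔ v)) ∨ ¬v = 1 ∨ 1 = 1
(v ∨ (u → v)) ∨ (((w ↔ u) ↔ (u ↔ v)) ∨ ¬v) = 1 ∨ 1 = 1
¬((v ∨ (u → v)) ∨ (((w ↔ u) ↔ (u ↔ v)) ∨ ¬v)) = ¬1 = 1
v ↔ v = 1 ↔ 1 = 1
(v ↔ v) ↔ u = 1 ↔ 1 = 1
u → u = 1 → 1 = 1
((v ↔ v) ↔ u) → (u → u) = 1 → 1 = 1
w ∨ v = 1 ∨ 1 = 1
¬(w ∨ v) = ¬1 = 1
¬¬(w ∨ v) = ¬1 = 1
(((v ↔ v) ↔ u) → (u → u)) → ¬¬(w ∨ v) = 1 → 1 = 1
¬((((v ↔ v) ↔ u) → (u → u)) → ¬¬(w ∨ v)) = ¬1 = 1
u ↔ v = 1 ↔ 1 = 1
v → (u ↔ v) = 1 → 1 = 1
v ∨ w = 1 ∨ 1 = 1
w → (v ∨ w) = 1 → 1 = 1
(v → (u ↔ v)) ↔ (w → (v ∨ w)) = 1 ↔ 1 = 1
v ↔ u = 1 ↔ 1 = 1
w ↔ u = 1 ↔ 1 = 1
(v ↔ u) ↔ (w ↔ u) = 1 ↔ 1 = 1
((v ↔ u) ↔ (w ↔ u)) → v = 1 → 1 = 1
((v → (u ↔ v)) ↔ (w → (v ∨ w))) → (((v ↔ u) ↔ (w ↔ u)) → v) = 1 → 1 = 1
¬((((v ↔ v) ↔ u) → (u → u)) → ¬¬(w ∨ v)) → (((v → (u ↔ v)) ↔ (w → (v ∨ w))) → (((v ↔ u) ↔ (w ↔ u)) → v)) = 1 → 1 = 1
¬((v ∨ (u → v)) ∨ (((w ↔ u) ↔ (u ↔ v)) ∨ ¬v)) ∨ (¬((((v ↔ v) ↔ u) → (u → u)) → ¬¬(w ∨ v)) → (((v → (u ↔ v)) ↔ (w → (v ∨ w))) → (((v ↔ u) ↔ (w ↔ u)) → v))) = 1 ∨ 1 = 1

1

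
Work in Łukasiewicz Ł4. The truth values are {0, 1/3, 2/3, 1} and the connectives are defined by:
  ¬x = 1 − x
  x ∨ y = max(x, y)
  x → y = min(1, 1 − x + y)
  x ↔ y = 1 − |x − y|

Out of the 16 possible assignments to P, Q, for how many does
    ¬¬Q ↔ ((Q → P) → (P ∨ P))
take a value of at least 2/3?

13

P = 0, Q = 0 ↦ 1  ≥
P = 0, Q = 1/3 ↦ 1  ≥
P = 0, Q = 2/3 ↦ 1  ≥
P = 0, Q = 1 ↦ 1  ≥
P = 1/3, Q = 0 ↦ 2/3  ≥
P = 1/3, Q = 1/3 ↦ 1  ≥
P = 1/3, Q = 2/3 ↦ 1  ≥
P = 1/3, Q = 1 ↦ 1  ≥
P = 2/3, Q = 0 ↦ 1/3  <
P = 2/3, Q = 1/3 ↦ 2/3  ≥
P = 2/3, Q = 2/3 ↦ 1  ≥
P = 2/3, Q = 1 ↦ 1  ≥
P = 1, Q = 0 ↦ 0  <
P = 1, Q = 1/3 ↦ 1/3  <
P = 1, Q = 2/3 ↦ 2/3  ≥
P = 1, Q = 1 ↦ 1  ≥
So 13 of the 16 assignments meet the threshold.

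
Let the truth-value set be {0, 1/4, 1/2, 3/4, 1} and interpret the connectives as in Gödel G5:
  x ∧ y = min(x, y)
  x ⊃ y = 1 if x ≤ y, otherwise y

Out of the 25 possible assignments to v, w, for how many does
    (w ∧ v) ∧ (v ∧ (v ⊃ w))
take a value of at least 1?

1

value 1: 1 assignment (counts)
value 3/4: 3 assignments
value 1/2: 5 assignments
value 1/4: 7 assignments
value 0: 9 assignments
So 1 of the 25 assignments meets the threshold.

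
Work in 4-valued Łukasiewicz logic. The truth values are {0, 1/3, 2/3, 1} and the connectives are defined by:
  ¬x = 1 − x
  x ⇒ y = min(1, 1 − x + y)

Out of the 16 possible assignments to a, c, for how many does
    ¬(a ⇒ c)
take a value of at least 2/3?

3

a = 0, c = 0 ↦ 0  <
a = 0, c = 1/3 ↦ 0  <
a = 0, c = 2/3 ↦ 0  <
a = 0, c = 1 ↦ 0  <
a = 1/3, c = 0 ↦ 1/3  <
a = 1/3, c = 1/3 ↦ 0  <
a = 1/3, c = 2/3 ↦ 0  <
a = 1/3, c = 1 ↦ 0  <
a = 2/3, c = 0 ↦ 2/3  ≥
a = 2/3, c = 1/3 ↦ 1/3  <
a = 2/3, c = 2/3 ↦ 0  <
a = 2/3, c = 1 ↦ 0  <
a = 1, c = 0 ↦ 1  ≥
a = 1, c = 1/3 ↦ 2/3  ≥
a = 1, c = 2/3 ↦ 1/3  <
a = 1, c = 1 ↦ 0  <
So 3 of the 16 assignments meet the threshold.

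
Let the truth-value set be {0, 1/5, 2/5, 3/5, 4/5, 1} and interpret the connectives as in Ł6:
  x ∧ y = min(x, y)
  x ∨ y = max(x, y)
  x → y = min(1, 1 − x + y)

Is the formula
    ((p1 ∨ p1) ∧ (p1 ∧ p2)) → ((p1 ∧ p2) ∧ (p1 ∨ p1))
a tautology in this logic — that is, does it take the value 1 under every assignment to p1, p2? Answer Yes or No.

At p1 = 4/5, p2 = 2/5, for instance:
p1 ∨ p1 = 4/5 ∨ 4/5 = 4/5
p1 ∧ p2 = 4/5 ∧ 2/5 = 2/5
(p1 ∨ p1) ∧ (p1 ∧ p2) = 4/5 ∧ 2/5 = 2/5
(p1 ∧ p2) ∧ (p1 ∨ p1) = 2/5 ∧ 4/5 = 2/5
((p1 ∨ p1) ∧ (p1 ∧ p2)) → ((p1 ∧ p2) ∧ (p1 ∨ p1)) = 2/5 → 2/5 = 1
and checking the remaining 35 assignments likewise gives ≥ 1 in every case.

Yes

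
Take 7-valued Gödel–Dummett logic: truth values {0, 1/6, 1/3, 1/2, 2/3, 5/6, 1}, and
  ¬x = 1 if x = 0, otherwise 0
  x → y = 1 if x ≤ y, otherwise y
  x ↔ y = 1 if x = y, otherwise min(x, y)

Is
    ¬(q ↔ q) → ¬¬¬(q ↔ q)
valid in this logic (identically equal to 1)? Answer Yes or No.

q = 0 ↦ 1
q = 1/6 ↦ 1
q = 1/3 ↦ 1
q = 1/2 ↦ 1
q = 2/3 ↦ 1
q = 5/6 ↦ 1
q = 1 ↦ 1
Every assignment gives a value ≥ 1.

Yes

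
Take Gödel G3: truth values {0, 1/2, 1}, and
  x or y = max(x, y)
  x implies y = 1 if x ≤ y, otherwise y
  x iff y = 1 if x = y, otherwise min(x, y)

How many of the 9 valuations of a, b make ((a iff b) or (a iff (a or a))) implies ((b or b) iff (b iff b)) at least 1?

a = 0, b = 0 ↦ 0  <
a = 0, b = 1/2 ↦ 1/2  <
a = 0, b = 1 ↦ 1  ≥
a = 1/2, b = 0 ↦ 0  <
a = 1/2, b = 1/2 ↦ 1/2  <
a = 1/2, b = 1 ↦ 1  ≥
a = 1, b = 0 ↦ 0  <
a = 1, b = 1/2 ↦ 1/2  <
a = 1, b = 1 ↦ 1  ≥
So 3 of the 9 assignments meet the threshold.

3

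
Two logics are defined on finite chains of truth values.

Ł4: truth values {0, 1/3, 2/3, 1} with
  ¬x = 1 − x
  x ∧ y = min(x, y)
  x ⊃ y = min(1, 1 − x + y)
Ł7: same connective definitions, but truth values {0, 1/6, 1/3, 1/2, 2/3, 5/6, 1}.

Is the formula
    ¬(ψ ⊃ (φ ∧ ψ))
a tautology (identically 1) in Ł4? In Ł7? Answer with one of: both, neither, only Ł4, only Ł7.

neither

In Ł4: at φ = 0, ψ = 0 the value is 0 — not a tautology.
In Ł7: at φ = 0, ψ = 0 the value is 0 — not a tautology.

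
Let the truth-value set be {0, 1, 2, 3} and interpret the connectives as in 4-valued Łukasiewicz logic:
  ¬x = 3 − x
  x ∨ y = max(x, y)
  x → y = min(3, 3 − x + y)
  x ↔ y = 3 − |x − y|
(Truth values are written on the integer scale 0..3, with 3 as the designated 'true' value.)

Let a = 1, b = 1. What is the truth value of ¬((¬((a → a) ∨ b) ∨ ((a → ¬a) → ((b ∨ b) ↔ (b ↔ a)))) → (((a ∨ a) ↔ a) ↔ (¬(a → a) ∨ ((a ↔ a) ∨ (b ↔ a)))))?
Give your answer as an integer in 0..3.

0

a → a = 1 → 1 = 3
(a → a) ∨ b = 3 ∨ 1 = 3
¬((a → a) ∨ b) = ¬3 = 0
¬a = ¬1 = 2
a → ¬a = 1 → 2 = 3
b ∨ b = 1 ∨ 1 = 1
b ↔ a = 1 ↔ 1 = 3
(b ∨ b) ↔ (b ↔ a) = 1 ↔ 3 = 1
(a → ¬a) → ((b ∨ b) ↔ (b ↔ a)) = 3 → 1 = 1
¬((a → a) ∨ b) ∨ ((a → ¬a) → ((b ∨ b) ↔ (b ↔ a))) = 0 ∨ 1 = 1
a ∨ a = 1 ∨ 1 = 1
(a ∨ a) ↔ a = 1 ↔ 1 = 3
a → a = 1 → 1 = 3
¬(a → a) = ¬3 = 0
a ↔ a = 1 ↔ 1 = 3
b ↔ a = 1 ↔ 1 = 3
(a ↔ a) ∨ (b ↔ a) = 3 ∨ 3 = 3
¬(a → a) ∨ ((a ↔ a) ∨ (b ↔ a)) = 0 ∨ 3 = 3
((a ∨ a) ↔ a) ↔ (¬(a → a) ∨ ((a ↔ a) ∨ (b ↔ a))) = 3 ↔ 3 = 3
(¬((a → a) ∨ b) ∨ ((a → ¬a) → ((b ∨ b) ↔ (b ↔ a)))) → (((a ∨ a) ↔ a) ↔ (¬(a → a) ∨ ((a ↔ a) ∨ (b ↔ a)))) = 1 → 3 = 3
¬((¬((a → a) ∨ b) ∨ ((a → ¬a) → ((b ∨ b) ↔ (b ↔ a)))) → (((a ∨ a) ↔ a) ↔ (¬(a → a) ∨ ((a ↔ a) ∨ (b ↔ a))))) = ¬3 = 0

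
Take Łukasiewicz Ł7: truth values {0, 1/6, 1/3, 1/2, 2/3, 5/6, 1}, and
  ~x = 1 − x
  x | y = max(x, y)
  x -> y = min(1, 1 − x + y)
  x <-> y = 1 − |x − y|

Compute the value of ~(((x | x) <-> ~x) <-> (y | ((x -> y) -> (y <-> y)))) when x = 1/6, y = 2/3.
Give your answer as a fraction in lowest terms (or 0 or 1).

x | x = 1/6 | 1/6 = 1/6
~x = ~1/6 = 5/6
(x | x) <-> ~x = 1/6 <-> 5/6 = 1/3
x -> y = 1/6 -> 2/3 = 1
y <-> y = 2/3 <-> 2/3 = 1
(x -> y) -> (y <-> y) = 1 -> 1 = 1
y | ((x -> y) -> (y <-> y)) = 2/3 | 1 = 1
((x | x) <-> ~x) <-> (y | ((x -> y) -> (y <-> y))) = 1/3 <-> 1 = 1/3
~(((x | x) <-> ~x) <-> (y | ((x -> y) -> (y <-> y)))) = ~1/3 = 2/3

2/3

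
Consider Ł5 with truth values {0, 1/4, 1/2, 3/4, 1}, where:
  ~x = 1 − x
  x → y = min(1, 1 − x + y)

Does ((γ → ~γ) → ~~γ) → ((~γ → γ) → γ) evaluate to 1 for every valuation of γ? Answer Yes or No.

No

Counterexample: take γ = 3/4.
~γ = ~3/4 = 1/4
γ → ~γ = 3/4 → 1/4 = 1/2
~~γ = ~1/4 = 3/4
(γ → ~γ) → ~~γ = 1/2 → 3/4 = 1
~γ = ~3/4 = 1/4
~γ → γ = 1/4 → 3/4 = 1
(~γ → γ) → γ = 1 → 3/4 = 3/4
((γ → ~γ) → ~~γ) → ((~γ → γ) → γ) = 1 → 3/4 = 3/4
This gives 3/4 ≠ 1.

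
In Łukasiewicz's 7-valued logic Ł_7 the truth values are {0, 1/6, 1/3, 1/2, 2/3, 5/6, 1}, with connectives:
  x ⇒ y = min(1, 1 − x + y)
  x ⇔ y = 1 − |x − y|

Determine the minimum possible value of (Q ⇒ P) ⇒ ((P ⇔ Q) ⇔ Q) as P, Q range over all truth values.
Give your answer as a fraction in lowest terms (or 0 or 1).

Take P = 0, Q = 0:
Q ⇒ P = 0 ⇒ 0 = 1
P ⇔ Q = 0 ⇔ 0 = 1
(P ⇔ Q) ⇔ Q = 1 ⇔ 0 = 0
(Q ⇒ P) ⇒ ((P ⇔ Q) ⇔ Q) = 1 ⇒ 0 = 0
No assignment yields a value below 0, so this is the minimum.

0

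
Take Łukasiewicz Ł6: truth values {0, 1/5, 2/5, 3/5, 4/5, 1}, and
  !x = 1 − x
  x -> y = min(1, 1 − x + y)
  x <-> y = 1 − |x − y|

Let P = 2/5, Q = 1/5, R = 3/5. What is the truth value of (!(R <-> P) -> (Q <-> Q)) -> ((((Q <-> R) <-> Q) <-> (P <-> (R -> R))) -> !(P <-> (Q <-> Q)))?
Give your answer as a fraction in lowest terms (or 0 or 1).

4/5

R <-> P = 3/5 <-> 2/5 = 4/5
!(R <-> P) = !4/5 = 1/5
Q <-> Q = 1/5 <-> 1/5 = 1
!(R <-> P) -> (Q <-> Q) = 1/5 -> 1 = 1
Q <-> R = 1/5 <-> 3/5 = 3/5
(Q <-> R) <-> Q = 3/5 <-> 1/5 = 3/5
R -> R = 3/5 -> 3/5 = 1
P <-> (R -> R) = 2/5 <-> 1 = 2/5
((Q <-> R) <-> Q) <-> (P <-> (R -> R)) = 3/5 <-> 2/5 = 4/5
Q <-> Q = 1/5 <-> 1/5 = 1
P <-> (Q <-> Q) = 2/5 <-> 1 = 2/5
!(P <-> (Q <-> Q)) = !2/5 = 3/5
(((Q <-> R) <-> Q) <-> (P <-> (R -> R))) -> !(P <-> (Q <-> Q)) = 4/5 -> 3/5 = 4/5
(!(R <-> P) -> (Q <-> Q)) -> ((((Q <-> R) <-> Q) <-> (P <-> (R -> R))) -> !(P <-> (Q <-> Q))) = 1 -> 4/5 = 4/5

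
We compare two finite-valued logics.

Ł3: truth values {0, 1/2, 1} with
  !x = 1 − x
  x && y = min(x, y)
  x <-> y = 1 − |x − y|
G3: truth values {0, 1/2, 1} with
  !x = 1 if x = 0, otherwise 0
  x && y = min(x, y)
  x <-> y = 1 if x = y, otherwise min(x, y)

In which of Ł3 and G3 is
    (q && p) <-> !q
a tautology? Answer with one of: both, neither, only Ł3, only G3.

In Ł3: at p = 0, q = 0 the value is 0 — not a tautology.
In G3: at p = 0, q = 0 the value is 0 — not a tautology.

neither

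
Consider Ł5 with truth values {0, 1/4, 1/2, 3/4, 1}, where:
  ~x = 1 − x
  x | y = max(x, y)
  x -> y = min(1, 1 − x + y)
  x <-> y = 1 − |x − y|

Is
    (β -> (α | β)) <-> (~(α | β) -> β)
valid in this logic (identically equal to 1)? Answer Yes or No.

Counterexample: take α = 0, β = 0.
α | β = 0 | 0 = 0
β -> (α | β) = 0 -> 0 = 1
α | β = 0 | 0 = 0
~(α | β) = ~0 = 1
~(α | β) -> β = 1 -> 0 = 0
(β -> (α | β)) <-> (~(α | β) -> β) = 1 <-> 0 = 0
This gives 0 ≠ 1.

No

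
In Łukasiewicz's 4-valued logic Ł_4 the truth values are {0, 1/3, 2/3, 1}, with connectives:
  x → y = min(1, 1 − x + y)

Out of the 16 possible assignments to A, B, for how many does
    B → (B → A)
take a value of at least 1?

12

A = 0, B = 0 ↦ 1  ≥
A = 0, B = 1/3 ↦ 1  ≥
A = 0, B = 2/3 ↦ 2/3  <
A = 0, B = 1 ↦ 0  <
A = 1/3, B = 0 ↦ 1  ≥
A = 1/3, B = 1/3 ↦ 1  ≥
A = 1/3, B = 2/3 ↦ 1  ≥
A = 1/3, B = 1 ↦ 1/3  <
A = 2/3, B = 0 ↦ 1  ≥
A = 2/3, B = 1/3 ↦ 1  ≥
A = 2/3, B = 2/3 ↦ 1  ≥
A = 2/3, B = 1 ↦ 2/3  <
A = 1, B = 0 ↦ 1  ≥
A = 1, B = 1/3 ↦ 1  ≥
A = 1, B = 2/3 ↦ 1  ≥
A = 1, B = 1 ↦ 1  ≥
So 12 of the 16 assignments meet the threshold.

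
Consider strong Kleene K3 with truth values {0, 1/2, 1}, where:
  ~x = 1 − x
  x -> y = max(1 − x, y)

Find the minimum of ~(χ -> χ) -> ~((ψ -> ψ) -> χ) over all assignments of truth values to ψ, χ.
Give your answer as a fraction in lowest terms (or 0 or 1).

1/2

Take ψ = 0, χ = 1/2:
χ -> χ = 1/2 -> 1/2 = 1/2
~(χ -> χ) = ~1/2 = 1/2
ψ -> ψ = 0 -> 0 = 1
(ψ -> ψ) -> χ = 1 -> 1/2 = 1/2
~((ψ -> ψ) -> χ) = ~1/2 = 1/2
~(χ -> χ) -> ~((ψ -> ψ) -> χ) = 1/2 -> 1/2 = 1/2
No assignment yields a value below 1/2, so this is the minimum.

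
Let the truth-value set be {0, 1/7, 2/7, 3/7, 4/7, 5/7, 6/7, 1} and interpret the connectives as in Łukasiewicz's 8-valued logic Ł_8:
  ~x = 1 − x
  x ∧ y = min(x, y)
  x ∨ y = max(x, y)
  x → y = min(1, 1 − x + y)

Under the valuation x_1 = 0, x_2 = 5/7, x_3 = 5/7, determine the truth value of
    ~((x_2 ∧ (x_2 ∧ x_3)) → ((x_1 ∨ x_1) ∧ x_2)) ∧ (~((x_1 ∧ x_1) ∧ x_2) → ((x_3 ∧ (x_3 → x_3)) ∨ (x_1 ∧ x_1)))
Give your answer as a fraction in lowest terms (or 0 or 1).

5/7

x_2 ∧ x_3 = 5/7 ∧ 5/7 = 5/7
x_2 ∧ (x_2 ∧ x_3) = 5/7 ∧ 5/7 = 5/7
x_1 ∨ x_1 = 0 ∨ 0 = 0
(x_1 ∨ x_1) ∧ x_2 = 0 ∧ 5/7 = 0
(x_2 ∧ (x_2 ∧ x_3)) → ((x_1 ∨ x_1) ∧ x_2) = 5/7 → 0 = 2/7
~((x_2 ∧ (x_2 ∧ x_3)) → ((x_1 ∨ x_1) ∧ x_2)) = ~2/7 = 5/7
x_1 ∧ x_1 = 0 ∧ 0 = 0
(x_1 ∧ x_1) ∧ x_2 = 0 ∧ 5/7 = 0
~((x_1 ∧ x_1) ∧ x_2) = ~0 = 1
x_3 → x_3 = 5/7 → 5/7 = 1
x_3 ∧ (x_3 → x_3) = 5/7 ∧ 1 = 5/7
x_1 ∧ x_1 = 0 ∧ 0 = 0
(x_3 ∧ (x_3 → x_3)) ∨ (x_1 ∧ x_1) = 5/7 ∨ 0 = 5/7
~((x_1 ∧ x_1) ∧ x_2) → ((x_3 ∧ (x_3 → x_3)) ∨ (x_1 ∧ x_1)) = 1 → 5/7 = 5/7
~((x_2 ∧ (x_2 ∧ x_3)) → ((x_1 ∨ x_1) ∧ x_2)) ∧ (~((x_1 ∧ x_1) ∧ x_2) → ((x_3 ∧ (x_3 → x_3)) ∨ (x_1 ∧ x_1))) = 5/7 ∧ 5/7 = 5/7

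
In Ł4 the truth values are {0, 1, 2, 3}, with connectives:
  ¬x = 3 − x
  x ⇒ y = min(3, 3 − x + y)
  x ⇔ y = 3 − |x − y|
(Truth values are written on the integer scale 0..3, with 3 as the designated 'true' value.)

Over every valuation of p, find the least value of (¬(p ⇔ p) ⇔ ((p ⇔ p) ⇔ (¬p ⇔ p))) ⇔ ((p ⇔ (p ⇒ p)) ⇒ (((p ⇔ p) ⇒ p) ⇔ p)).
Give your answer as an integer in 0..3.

1

Take p = 1:
p ⇔ p = 1 ⇔ 1 = 3
¬(p ⇔ p) = ¬3 = 0
p ⇔ p = 1 ⇔ 1 = 3
¬p = ¬1 = 2
¬p ⇔ p = 2 ⇔ 1 = 2
(p ⇔ p) ⇔ (¬p ⇔ p) = 3 ⇔ 2 = 2
¬(p ⇔ p) ⇔ ((p ⇔ p) ⇔ (¬p ⇔ p)) = 0 ⇔ 2 = 1
p ⇒ p = 1 ⇒ 1 = 3
p ⇔ (p ⇒ p) = 1 ⇔ 3 = 1
p ⇔ p = 1 ⇔ 1 = 3
(p ⇔ p) ⇒ p = 3 ⇒ 1 = 1
((p ⇔ p) ⇒ p) ⇔ p = 1 ⇔ 1 = 3
(p ⇔ (p ⇒ p)) ⇒ (((p ⇔ p) ⇒ p) ⇔ p) = 1 ⇒ 3 = 3
(¬(p ⇔ p) ⇔ ((p ⇔ p) ⇔ (¬p ⇔ p))) ⇔ ((p ⇔ (p ⇒ p)) ⇒ (((p ⇔ p) ⇒ p) ⇔ p)) = 1 ⇔ 3 = 1
No assignment yields a value below 1, so this is the minimum.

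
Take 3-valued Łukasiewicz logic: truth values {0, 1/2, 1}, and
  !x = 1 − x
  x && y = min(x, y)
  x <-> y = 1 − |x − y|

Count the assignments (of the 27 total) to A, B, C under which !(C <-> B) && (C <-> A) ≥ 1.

value 1: 2 assignments (counts)
value 1/2: 12 assignments
value 0: 13 assignments
So 2 of the 27 assignments meet the threshold.

2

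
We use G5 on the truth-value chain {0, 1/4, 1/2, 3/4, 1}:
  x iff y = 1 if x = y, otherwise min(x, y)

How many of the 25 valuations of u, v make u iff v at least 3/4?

7

value 1: 5 assignments (counts)
value 3/4: 2 assignments (counts)
value 1/2: 4 assignments
value 1/4: 6 assignments
value 0: 8 assignments
So 7 of the 25 assignments meet the threshold.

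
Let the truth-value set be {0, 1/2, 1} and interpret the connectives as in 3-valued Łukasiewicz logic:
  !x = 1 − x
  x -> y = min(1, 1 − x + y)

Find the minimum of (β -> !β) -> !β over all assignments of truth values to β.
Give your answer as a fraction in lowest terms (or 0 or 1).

1/2

Take β = 1/2:
!β = !1/2 = 1/2
β -> !β = 1/2 -> 1/2 = 1
!β = !1/2 = 1/2
(β -> !β) -> !β = 1 -> 1/2 = 1/2
No assignment yields a value below 1/2, so this is the minimum.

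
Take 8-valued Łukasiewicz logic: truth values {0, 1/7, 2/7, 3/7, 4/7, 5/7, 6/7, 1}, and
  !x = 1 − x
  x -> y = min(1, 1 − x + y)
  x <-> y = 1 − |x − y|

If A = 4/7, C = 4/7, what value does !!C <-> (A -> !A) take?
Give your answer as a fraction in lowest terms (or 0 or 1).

!C = !4/7 = 3/7
!!C = !3/7 = 4/7
!A = !4/7 = 3/7
A -> !A = 4/7 -> 3/7 = 6/7
!!C <-> (A -> !A) = 4/7 <-> 6/7 = 5/7

5/7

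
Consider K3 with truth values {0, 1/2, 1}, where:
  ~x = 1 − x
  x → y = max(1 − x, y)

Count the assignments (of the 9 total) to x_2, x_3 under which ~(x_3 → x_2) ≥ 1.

x_2 = 0, x_3 = 0 ↦ 0  <
x_2 = 0, x_3 = 1/2 ↦ 1/2  <
x_2 = 0, x_3 = 1 ↦ 1  ≥
x_2 = 1/2, x_3 = 0 ↦ 0  <
x_2 = 1/2, x_3 = 1/2 ↦ 1/2  <
x_2 = 1/2, x_3 = 1 ↦ 1/2  <
x_2 = 1, x_3 = 0 ↦ 0  <
x_2 = 1, x_3 = 1/2 ↦ 0  <
x_2 = 1, x_3 = 1 ↦ 0  <
So 1 of the 9 assignments meets the threshold.

1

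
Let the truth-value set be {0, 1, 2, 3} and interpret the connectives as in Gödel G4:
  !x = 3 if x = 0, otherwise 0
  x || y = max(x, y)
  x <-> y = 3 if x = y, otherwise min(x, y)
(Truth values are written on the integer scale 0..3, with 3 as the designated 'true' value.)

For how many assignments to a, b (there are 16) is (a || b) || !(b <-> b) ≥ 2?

12

a = 0, b = 0 ↦ 0  <
a = 0, b = 1 ↦ 1  <
a = 0, b = 2 ↦ 2  ≥
a = 0, b = 3 ↦ 3  ≥
a = 1, b = 0 ↦ 1  <
a = 1, b = 1 ↦ 1  <
a = 1, b = 2 ↦ 2  ≥
a = 1, b = 3 ↦ 3  ≥
a = 2, b = 0 ↦ 2  ≥
a = 2, b = 1 ↦ 2  ≥
a = 2, b = 2 ↦ 2  ≥
a = 2, b = 3 ↦ 3  ≥
a = 3, b = 0 ↦ 3  ≥
a = 3, b = 1 ↦ 3  ≥
a = 3, b = 2 ↦ 3  ≥
a = 3, b = 3 ↦ 3  ≥
So 12 of the 16 assignments meet the threshold.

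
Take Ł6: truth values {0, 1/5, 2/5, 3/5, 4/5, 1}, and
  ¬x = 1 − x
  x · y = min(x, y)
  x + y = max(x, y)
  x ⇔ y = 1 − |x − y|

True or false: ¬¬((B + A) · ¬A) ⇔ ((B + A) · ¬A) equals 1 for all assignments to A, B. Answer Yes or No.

Yes

At A = 0, B = 3/5, for instance:
B + A = 3/5 + 0 = 3/5
¬A = ¬0 = 1
(B + A) · ¬A = 3/5 · 1 = 3/5
¬((B + A) · ¬A) = ¬3/5 = 2/5
¬¬((B + A) · ¬A) = ¬2/5 = 3/5
¬¬((B + A) · ¬A) ⇔ ((B + A) · ¬A) = 3/5 ⇔ 3/5 = 1
and checking the remaining 35 assignments likewise gives ≥ 1 in every case.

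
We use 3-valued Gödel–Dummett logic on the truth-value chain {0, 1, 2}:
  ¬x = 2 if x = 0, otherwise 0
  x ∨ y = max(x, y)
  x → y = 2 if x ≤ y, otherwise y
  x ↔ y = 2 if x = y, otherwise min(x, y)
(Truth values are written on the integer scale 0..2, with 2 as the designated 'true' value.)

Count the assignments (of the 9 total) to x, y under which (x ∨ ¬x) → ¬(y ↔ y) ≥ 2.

x = 0, y = 0 ↦ 0  <
x = 0, y = 1 ↦ 0  <
x = 0, y = 2 ↦ 0  <
x = 1, y = 0 ↦ 0  <
x = 1, y = 1 ↦ 0  <
x = 1, y = 2 ↦ 0  <
x = 2, y = 0 ↦ 0  <
x = 2, y = 1 ↦ 0  <
x = 2, y = 2 ↦ 0  <
So 0 of the 9 assignments meet the threshold.

0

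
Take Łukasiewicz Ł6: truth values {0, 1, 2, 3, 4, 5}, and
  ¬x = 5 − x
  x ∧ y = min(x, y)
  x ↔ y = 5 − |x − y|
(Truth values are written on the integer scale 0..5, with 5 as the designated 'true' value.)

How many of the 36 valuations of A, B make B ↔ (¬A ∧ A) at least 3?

value 5: 6 assignments (counts)
value 4: 10 assignments (counts)
value 3: 8 assignments (counts)
value 2: 6 assignments
value 1: 4 assignments
value 0: 2 assignments
So 24 of the 36 assignments meet the threshold.

24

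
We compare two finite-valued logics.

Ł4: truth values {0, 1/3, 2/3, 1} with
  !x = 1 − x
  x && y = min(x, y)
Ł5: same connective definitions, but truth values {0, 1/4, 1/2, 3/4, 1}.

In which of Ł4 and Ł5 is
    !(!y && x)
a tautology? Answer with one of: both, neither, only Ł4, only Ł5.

In Ł4: at x = 1/3, y = 0 the value is 2/3 — not a tautology.
In Ł5: at x = 1/4, y = 0 the value is 3/4 — not a tautology.

neither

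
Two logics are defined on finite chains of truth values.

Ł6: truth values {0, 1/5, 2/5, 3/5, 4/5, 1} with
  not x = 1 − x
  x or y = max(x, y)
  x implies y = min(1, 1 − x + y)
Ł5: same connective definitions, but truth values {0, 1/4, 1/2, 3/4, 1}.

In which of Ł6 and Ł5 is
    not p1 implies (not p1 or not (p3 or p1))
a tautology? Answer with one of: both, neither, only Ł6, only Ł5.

In Ł6: every assignment gives 1 — tautology.
In Ł5: every assignment gives 1 — tautology.

both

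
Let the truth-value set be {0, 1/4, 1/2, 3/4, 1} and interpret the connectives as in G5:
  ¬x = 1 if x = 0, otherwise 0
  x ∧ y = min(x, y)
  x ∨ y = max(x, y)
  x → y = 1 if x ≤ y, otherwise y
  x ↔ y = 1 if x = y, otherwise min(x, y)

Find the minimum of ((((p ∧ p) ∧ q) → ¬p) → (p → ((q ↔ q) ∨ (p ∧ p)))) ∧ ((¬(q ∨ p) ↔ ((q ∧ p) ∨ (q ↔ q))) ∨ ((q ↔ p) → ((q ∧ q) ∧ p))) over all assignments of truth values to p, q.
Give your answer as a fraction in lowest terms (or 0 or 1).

Take p = 1/4, q = 1/4:
p ∧ p = 1/4 ∧ 1/4 = 1/4
(p ∧ p) ∧ q = 1/4 ∧ 1/4 = 1/4
¬p = ¬1/4 = 0
((p ∧ p) ∧ q) → ¬p = 1/4 → 0 = 0
q ↔ q = 1/4 ↔ 1/4 = 1
p ∧ p = 1/4 ∧ 1/4 = 1/4
(q ↔ q) ∨ (p ∧ p) = 1 ∨ 1/4 = 1
p → ((q ↔ q) ∨ (p ∧ p)) = 1/4 → 1 = 1
(((p ∧ p) ∧ q) → ¬p) → (p → ((q ↔ q) ∨ (p ∧ p))) = 0 → 1 = 1
q ∨ p = 1/4 ∨ 1/4 = 1/4
¬(q ∨ p) = ¬1/4 = 0
q ∧ p = 1/4 ∧ 1/4 = 1/4
q ↔ q = 1/4 ↔ 1/4 = 1
(q ∧ p) ∨ (q ↔ q) = 1/4 ∨ 1 = 1
¬(q ∨ p) ↔ ((q ∧ p) ∨ (q ↔ q)) = 0 ↔ 1 = 0
q ↔ p = 1/4 ↔ 1/4 = 1
q ∧ q = 1/4 ∧ 1/4 = 1/4
(q ∧ q) ∧ p = 1/4 ∧ 1/4 = 1/4
(q ↔ p) → ((q ∧ q) ∧ p) = 1 → 1/4 = 1/4
(¬(q ∨ p) ↔ ((q ∧ p) ∨ (q ↔ q))) ∨ ((q ↔ p) → ((q ∧ q) ∧ p)) = 0 ∨ 1/4 = 1/4
((((p ∧ p) ∧ q) → ¬p) → (p → ((q ↔ q) ∨ (p ∧ p)))) ∧ ((¬(q ∨ p) ↔ ((q ∧ p) ∨ (q ↔ q))) ∨ ((q ↔ p) → ((q ∧ q) ∧ p))) = 1 ∧ 1/4 = 1/4
No assignment yields a value below 1/4, so this is the minimum.

1/4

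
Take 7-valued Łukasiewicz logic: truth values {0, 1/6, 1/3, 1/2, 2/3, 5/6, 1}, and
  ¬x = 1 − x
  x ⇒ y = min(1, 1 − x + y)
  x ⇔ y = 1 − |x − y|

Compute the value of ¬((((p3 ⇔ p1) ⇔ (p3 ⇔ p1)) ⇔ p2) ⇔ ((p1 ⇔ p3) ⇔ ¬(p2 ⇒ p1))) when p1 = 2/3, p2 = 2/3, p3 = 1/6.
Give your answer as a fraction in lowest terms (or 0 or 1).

1/6

p3 ⇔ p1 = 1/6 ⇔ 2/3 = 1/2
p3 ⇔ p1 = 1/6 ⇔ 2/3 = 1/2
(p3 ⇔ p1) ⇔ (p3 ⇔ p1) = 1/2 ⇔ 1/2 = 1
((p3 ⇔ p1) ⇔ (p3 ⇔ p1)) ⇔ p2 = 1 ⇔ 2/3 = 2/3
p1 ⇔ p3 = 2/3 ⇔ 1/6 = 1/2
p2 ⇒ p1 = 2/3 ⇒ 2/3 = 1
¬(p2 ⇒ p1) = ¬1 = 0
(p1 ⇔ p3) ⇔ ¬(p2 ⇒ p1) = 1/2 ⇔ 0 = 1/2
(((p3 ⇔ p1) ⇔ (p3 ⇔ p1)) ⇔ p2) ⇔ ((p1 ⇔ p3) ⇔ ¬(p2 ⇒ p1)) = 2/3 ⇔ 1/2 = 5/6
¬((((p3 ⇔ p1) ⇔ (p3 ⇔ p1)) ⇔ p2) ⇔ ((p1 ⇔ p3) ⇔ ¬(p2 ⇒ p1))) = ¬5/6 = 1/6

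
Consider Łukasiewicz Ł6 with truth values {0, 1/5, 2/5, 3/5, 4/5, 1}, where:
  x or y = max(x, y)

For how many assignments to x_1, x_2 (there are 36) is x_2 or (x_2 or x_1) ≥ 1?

11

value 1: 11 assignments (counts)
value 4/5: 9 assignments
value 3/5: 7 assignments
value 2/5: 5 assignments
value 1/5: 3 assignments
value 0: 1 assignment
So 11 of the 36 assignments meet the threshold.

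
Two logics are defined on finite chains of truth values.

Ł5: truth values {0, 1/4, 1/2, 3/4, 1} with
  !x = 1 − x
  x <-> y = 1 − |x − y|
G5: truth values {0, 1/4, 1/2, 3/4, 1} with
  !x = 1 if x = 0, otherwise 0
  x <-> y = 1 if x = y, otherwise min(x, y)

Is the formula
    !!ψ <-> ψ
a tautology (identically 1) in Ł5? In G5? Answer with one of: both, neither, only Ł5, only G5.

only Ł5

In Ł5: every assignment gives 1 — tautology.
In G5: at ψ = 1/4 the value is 1/4 — not a tautology.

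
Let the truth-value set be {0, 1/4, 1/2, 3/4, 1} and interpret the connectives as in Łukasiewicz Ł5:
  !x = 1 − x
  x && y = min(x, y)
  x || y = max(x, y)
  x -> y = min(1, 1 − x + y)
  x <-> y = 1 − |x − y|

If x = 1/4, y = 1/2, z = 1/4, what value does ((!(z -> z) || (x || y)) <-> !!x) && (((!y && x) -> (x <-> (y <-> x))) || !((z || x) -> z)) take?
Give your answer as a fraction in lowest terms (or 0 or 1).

3/4

z -> z = 1/4 -> 1/4 = 1
!(z -> z) = !1 = 0
x || y = 1/4 || 1/2 = 1/2
!(z -> z) || (x || y) = 0 || 1/2 = 1/2
!x = !1/4 = 3/4
!!x = !3/4 = 1/4
(!(z -> z) || (x || y)) <-> !!x = 1/2 <-> 1/4 = 3/4
!y = !1/2 = 1/2
!y && x = 1/2 && 1/4 = 1/4
y <-> x = 1/2 <-> 1/4 = 3/4
x <-> (y <-> x) = 1/4 <-> 3/4 = 1/2
(!y && x) -> (x <-> (y <-> x)) = 1/4 -> 1/2 = 1
z || x = 1/4 || 1/4 = 1/4
(z || x) -> z = 1/4 -> 1/4 = 1
!((z || x) -> z) = !1 = 0
((!y && x) -> (x <-> (y <-> x))) || !((z || x) -> z) = 1 || 0 = 1
((!(z -> z) || (x || y)) <-> !!x) && (((!y && x) -> (x <-> (y <-> x))) || !((z || x) -> z)) = 3/4 && 1 = 3/4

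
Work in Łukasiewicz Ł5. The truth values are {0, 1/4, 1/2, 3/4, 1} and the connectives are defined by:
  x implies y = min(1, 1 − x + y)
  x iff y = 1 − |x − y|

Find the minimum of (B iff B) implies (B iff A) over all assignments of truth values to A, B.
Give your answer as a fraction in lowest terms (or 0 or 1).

0

Take A = 0, B = 1:
B iff B = 1 iff 1 = 1
B iff A = 1 iff 0 = 0
(B iff B) implies (B iff A) = 1 implies 0 = 0
No assignment yields a value below 0, so this is the minimum.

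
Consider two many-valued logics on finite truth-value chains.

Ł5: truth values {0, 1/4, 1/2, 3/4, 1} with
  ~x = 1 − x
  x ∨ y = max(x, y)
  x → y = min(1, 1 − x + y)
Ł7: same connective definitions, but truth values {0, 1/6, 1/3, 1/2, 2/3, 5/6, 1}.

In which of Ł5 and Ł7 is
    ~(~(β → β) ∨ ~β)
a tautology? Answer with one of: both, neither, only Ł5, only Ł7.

In Ł5: at β = 0 the value is 0 — not a tautology.
In Ł7: at β = 0 the value is 0 — not a tautology.

neither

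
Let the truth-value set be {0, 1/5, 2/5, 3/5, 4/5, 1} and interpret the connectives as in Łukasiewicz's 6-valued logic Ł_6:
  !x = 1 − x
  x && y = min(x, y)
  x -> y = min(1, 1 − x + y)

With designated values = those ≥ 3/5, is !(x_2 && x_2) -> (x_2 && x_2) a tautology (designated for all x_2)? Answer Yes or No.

Counterexample: take x_2 = 0.
x_2 && x_2 = 0 && 0 = 0
!(x_2 && x_2) = !0 = 1
x_2 && x_2 = 0 && 0 = 0
!(x_2 && x_2) -> (x_2 && x_2) = 1 -> 0 = 0
This gives 0, which is below 3/5.

No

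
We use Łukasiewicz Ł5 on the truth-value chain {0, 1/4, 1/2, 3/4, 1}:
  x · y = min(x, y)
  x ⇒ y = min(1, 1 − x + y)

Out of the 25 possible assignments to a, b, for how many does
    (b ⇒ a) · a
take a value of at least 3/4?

10

value 1: 5 assignments (counts)
value 3/4: 5 assignments (counts)
value 1/2: 5 assignments
value 1/4: 5 assignments
value 0: 5 assignments
So 10 of the 25 assignments meet the threshold.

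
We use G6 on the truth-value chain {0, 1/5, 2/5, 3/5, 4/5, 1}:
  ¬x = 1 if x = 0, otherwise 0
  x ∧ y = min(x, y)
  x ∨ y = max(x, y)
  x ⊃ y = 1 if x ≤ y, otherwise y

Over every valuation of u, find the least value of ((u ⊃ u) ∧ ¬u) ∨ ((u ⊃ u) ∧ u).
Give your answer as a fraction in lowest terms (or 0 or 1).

1/5

Take u = 1/5:
u ⊃ u = 1/5 ⊃ 1/5 = 1
¬u = ¬1/5 = 0
(u ⊃ u) ∧ ¬u = 1 ∧ 0 = 0
u ⊃ u = 1/5 ⊃ 1/5 = 1
(u ⊃ u) ∧ u = 1 ∧ 1/5 = 1/5
((u ⊃ u) ∧ ¬u) ∨ ((u ⊃ u) ∧ u) = 0 ∨ 1/5 = 1/5
No assignment yields a value below 1/5, so this is the minimum.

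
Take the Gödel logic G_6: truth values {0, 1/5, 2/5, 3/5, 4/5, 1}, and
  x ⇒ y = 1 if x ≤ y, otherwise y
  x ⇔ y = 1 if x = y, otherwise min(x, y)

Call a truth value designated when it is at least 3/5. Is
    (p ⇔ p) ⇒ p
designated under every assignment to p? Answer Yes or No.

Counterexample: take p = 0.
p ⇔ p = 0 ⇔ 0 = 1
(p ⇔ p) ⇒ p = 1 ⇒ 0 = 0
This gives 0, which is below 3/5.

No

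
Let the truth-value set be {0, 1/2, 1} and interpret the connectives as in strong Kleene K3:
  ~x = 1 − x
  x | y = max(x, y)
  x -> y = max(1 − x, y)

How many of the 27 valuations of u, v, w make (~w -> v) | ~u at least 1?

value 1: 19 assignments (counts)
value 1/2: 7 assignments
value 0: 1 assignment
So 19 of the 27 assignments meet the threshold.

19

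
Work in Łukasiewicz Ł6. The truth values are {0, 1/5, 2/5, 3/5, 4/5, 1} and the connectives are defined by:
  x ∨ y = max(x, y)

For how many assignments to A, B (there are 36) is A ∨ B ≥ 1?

value 1: 11 assignments (counts)
value 4/5: 9 assignments
value 3/5: 7 assignments
value 2/5: 5 assignments
value 1/5: 3 assignments
value 0: 1 assignment
So 11 of the 36 assignments meet the threshold.

11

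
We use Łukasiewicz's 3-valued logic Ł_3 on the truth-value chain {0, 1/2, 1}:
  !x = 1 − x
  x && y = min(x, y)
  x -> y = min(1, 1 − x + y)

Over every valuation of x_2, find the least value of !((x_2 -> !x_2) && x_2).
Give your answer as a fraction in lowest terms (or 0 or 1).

1/2

Take x_2 = 1/2:
!x_2 = !1/2 = 1/2
x_2 -> !x_2 = 1/2 -> 1/2 = 1
(x_2 -> !x_2) && x_2 = 1 && 1/2 = 1/2
!((x_2 -> !x_2) && x_2) = !1/2 = 1/2
No assignment yields a value below 1/2, so this is the minimum.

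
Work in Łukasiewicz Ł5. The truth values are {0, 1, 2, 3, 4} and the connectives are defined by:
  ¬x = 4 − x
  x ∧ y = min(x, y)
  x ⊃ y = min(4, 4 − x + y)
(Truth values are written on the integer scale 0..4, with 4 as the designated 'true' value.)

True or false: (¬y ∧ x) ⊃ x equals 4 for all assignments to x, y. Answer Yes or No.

Yes

At x = 3, y = 3, for instance:
¬y = ¬3 = 1
¬y ∧ x = 1 ∧ 3 = 1
(¬y ∧ x) ⊃ x = 1 ⊃ 3 = 4
and checking the remaining 24 assignments likewise gives ≥ 4 in every case.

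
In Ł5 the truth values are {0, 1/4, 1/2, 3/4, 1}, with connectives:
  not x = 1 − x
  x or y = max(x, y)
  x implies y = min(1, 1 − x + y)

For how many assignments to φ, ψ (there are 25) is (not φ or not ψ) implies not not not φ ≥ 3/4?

value 1: 15 assignments (counts)
value 3/4: 4 assignments (counts)
value 1/2: 3 assignments
value 1/4: 2 assignments
value 0: 1 assignment
So 19 of the 25 assignments meet the threshold.

19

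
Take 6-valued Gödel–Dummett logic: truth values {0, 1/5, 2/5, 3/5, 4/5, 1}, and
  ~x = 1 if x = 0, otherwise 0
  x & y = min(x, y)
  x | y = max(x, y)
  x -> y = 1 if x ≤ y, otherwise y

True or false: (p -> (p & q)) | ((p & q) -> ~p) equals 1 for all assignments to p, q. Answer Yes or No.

Counterexample: take p = 2/5, q = 1/5.
p & q = 2/5 & 1/5 = 1/5
p -> (p & q) = 2/5 -> 1/5 = 1/5
p & q = 2/5 & 1/5 = 1/5
~p = ~2/5 = 0
(p & q) -> ~p = 1/5 -> 0 = 0
(p -> (p & q)) | ((p & q) -> ~p) = 1/5 | 0 = 1/5
This gives 1/5 ≠ 1.

No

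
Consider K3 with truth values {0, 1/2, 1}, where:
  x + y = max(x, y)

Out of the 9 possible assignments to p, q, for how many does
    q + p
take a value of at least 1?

p = 0, q = 0 ↦ 0  <
p = 0, q = 1/2 ↦ 1/2  <
p = 0, q = 1 ↦ 1  ≥
p = 1/2, q = 0 ↦ 1/2  <
p = 1/2, q = 1/2 ↦ 1/2  <
p = 1/2, q = 1 ↦ 1  ≥
p = 1, q = 0 ↦ 1  ≥
p = 1, q = 1/2 ↦ 1  ≥
p = 1, q = 1 ↦ 1  ≥
So 5 of the 9 assignments meet the threshold.

5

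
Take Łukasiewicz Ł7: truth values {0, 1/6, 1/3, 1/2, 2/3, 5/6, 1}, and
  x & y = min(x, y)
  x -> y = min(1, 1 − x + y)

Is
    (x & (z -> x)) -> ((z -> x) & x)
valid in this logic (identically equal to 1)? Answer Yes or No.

At x = 5/6, z = 1/6, for instance:
z -> x = 1/6 -> 5/6 = 1
x & (z -> x) = 5/6 & 1 = 5/6
(z -> x) & x = 1 & 5/6 = 5/6
(x & (z -> x)) -> ((z -> x) & x) = 5/6 -> 5/6 = 1
and checking the remaining 48 assignments likewise gives ≥ 1 in every case.

Yes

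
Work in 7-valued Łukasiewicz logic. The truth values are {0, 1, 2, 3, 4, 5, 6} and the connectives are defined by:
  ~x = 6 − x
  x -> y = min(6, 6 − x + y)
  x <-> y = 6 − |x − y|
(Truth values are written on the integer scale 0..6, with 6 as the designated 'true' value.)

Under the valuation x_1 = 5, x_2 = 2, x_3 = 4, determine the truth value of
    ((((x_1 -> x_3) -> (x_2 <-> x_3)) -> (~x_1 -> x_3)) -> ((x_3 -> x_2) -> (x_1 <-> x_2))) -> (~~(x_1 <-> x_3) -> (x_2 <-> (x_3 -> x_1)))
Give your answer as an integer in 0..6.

x_1 -> x_3 = 5 -> 4 = 5
x_2 <-> x_3 = 2 <-> 4 = 4
(x_1 -> x_3) -> (x_2 <-> x_3) = 5 -> 4 = 5
~x_1 = ~5 = 1
~x_1 -> x_3 = 1 -> 4 = 6
((x_1 -> x_3) -> (x_2 <-> x_3)) -> (~x_1 -> x_3) = 5 -> 6 = 6
x_3 -> x_2 = 4 -> 2 = 4
x_1 <-> x_2 = 5 <-> 2 = 3
(x_3 -> x_2) -> (x_1 <-> x_2) = 4 -> 3 = 5
(((x_1 -> x_3) -> (x_2 <-> x_3)) -> (~x_1 -> x_3)) -> ((x_3 -> x_2) -> (x_1 <-> x_2)) = 6 -> 5 = 5
x_1 <-> x_3 = 5 <-> 4 = 5
~(x_1 <-> x_3) = ~5 = 1
~~(x_1 <-> x_3) = ~1 = 5
x_3 -> x_1 = 4 -> 5 = 6
x_2 <-> (x_3 -> x_1) = 2 <-> 6 = 2
~~(x_1 <-> x_3) -> (x_2 <-> (x_3 -> x_1)) = 5 -> 2 = 3
((((x_1 -> x_3) -> (x_2 <-> x_3)) -> (~x_1 -> x_3)) -> ((x_3 -> x_2) -> (x_1 <-> x_2))) -> (~~(x_1 <-> x_3) -> (x_2 <-> (x_3 -> x_1))) = 5 -> 3 = 4

4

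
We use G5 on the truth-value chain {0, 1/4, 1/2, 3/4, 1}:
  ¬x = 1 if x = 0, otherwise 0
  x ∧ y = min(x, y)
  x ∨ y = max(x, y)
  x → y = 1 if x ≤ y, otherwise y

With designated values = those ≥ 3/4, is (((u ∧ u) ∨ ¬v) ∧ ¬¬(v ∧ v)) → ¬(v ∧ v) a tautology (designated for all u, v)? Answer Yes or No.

No

Counterexample: take u = 1/4, v = 1/4.
u ∧ u = 1/4 ∧ 1/4 = 1/4
¬v = ¬1/4 = 0
(u ∧ u) ∨ ¬v = 1/4 ∨ 0 = 1/4
v ∧ v = 1/4 ∧ 1/4 = 1/4
¬(v ∧ v) = ¬1/4 = 0
¬¬(v ∧ v) = ¬0 = 1
((u ∧ u) ∨ ¬v) ∧ ¬¬(v ∧ v) = 1/4 ∧ 1 = 1/4
v ∧ v = 1/4 ∧ 1/4 = 1/4
¬(v ∧ v) = ¬1/4 = 0
(((u ∧ u) ∨ ¬v) ∧ ¬¬(v ∧ v)) → ¬(v ∧ v) = 1/4 → 0 = 0
This gives 0, which is below 3/4.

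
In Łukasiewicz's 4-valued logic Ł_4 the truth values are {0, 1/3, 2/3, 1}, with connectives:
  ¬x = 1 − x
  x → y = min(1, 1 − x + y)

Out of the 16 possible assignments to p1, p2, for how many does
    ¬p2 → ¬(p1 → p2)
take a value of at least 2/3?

p1 = 0, p2 = 0 ↦ 0  <
p1 = 0, p2 = 1/3 ↦ 1/3  <
p1 = 0, p2 = 2/3 ↦ 2/3  ≥
p1 = 0, p2 = 1 ↦ 1  ≥
p1 = 1/3, p2 = 0 ↦ 1/3  <
p1 = 1/3, p2 = 1/3 ↦ 1/3  <
p1 = 1/3, p2 = 2/3 ↦ 2/3  ≥
p1 = 1/3, p2 = 1 ↦ 1  ≥
p1 = 2/3, p2 = 0 ↦ 2/3  ≥
p1 = 2/3, p2 = 1/3 ↦ 2/3  ≥
p1 = 2/3, p2 = 2/3 ↦ 2/3  ≥
p1 = 2/3, p2 = 1 ↦ 1  ≥
p1 = 1, p2 = 0 ↦ 1  ≥
p1 = 1, p2 = 1/3 ↦ 1  ≥
p1 = 1, p2 = 2/3 ↦ 1  ≥
p1 = 1, p2 = 1 ↦ 1  ≥
So 12 of the 16 assignments meet the threshold.

12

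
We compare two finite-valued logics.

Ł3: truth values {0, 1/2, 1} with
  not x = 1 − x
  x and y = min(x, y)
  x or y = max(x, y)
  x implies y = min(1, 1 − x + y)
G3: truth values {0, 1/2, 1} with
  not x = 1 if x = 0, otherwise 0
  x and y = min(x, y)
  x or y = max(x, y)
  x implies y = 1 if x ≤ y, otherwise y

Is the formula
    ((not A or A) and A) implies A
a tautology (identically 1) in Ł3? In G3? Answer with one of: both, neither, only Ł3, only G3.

In Ł3: every assignment gives 1 — tautology.
In G3: every assignment gives 1 — tautology.

both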